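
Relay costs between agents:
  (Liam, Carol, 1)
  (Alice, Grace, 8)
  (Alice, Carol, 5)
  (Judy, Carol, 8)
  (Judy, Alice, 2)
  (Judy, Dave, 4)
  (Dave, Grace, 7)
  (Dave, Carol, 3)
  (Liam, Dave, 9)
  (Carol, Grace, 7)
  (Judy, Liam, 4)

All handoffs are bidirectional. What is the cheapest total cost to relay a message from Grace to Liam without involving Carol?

14

Paths from Grace to Liam avoiding Carol:
Grace → Dave → Judy → Liam: 7 + 4 + 4 = 15
Grace → Dave → Liam: 7 + 9 = 16
Grace → Alice → Judy → Liam: 8 + 2 + 4 = 14
Grace → Alice → Judy → Dave → Liam: 8 + 2 + 4 + 9 = 23
Best route has total 14.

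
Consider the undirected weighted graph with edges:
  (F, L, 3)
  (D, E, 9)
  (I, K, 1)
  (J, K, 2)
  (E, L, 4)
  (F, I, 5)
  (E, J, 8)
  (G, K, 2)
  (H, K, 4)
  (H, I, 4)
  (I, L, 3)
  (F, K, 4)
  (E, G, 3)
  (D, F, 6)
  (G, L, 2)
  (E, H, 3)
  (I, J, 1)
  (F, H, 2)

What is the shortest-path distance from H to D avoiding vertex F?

12

Checking several routes:
H-I-K-G-E-D: 4 + 1 + 2 + 3 + 9 = 19
H-I-L-G-E-D: 4 + 3 + 2 + 3 + 9 = 21
H-E-D: 3 + 9 = 12
H-I-L-E-D: 4 + 3 + 4 + 9 = 20
H-K-G-E-D: 4 + 2 + 3 + 9 = 18
Best route has total 12.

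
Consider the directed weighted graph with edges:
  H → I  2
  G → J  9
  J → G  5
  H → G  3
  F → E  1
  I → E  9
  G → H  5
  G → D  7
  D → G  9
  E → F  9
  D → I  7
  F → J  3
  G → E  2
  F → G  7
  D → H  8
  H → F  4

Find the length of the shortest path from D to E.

A few of the D→E routes:
D -> H -> F -> E: 8 + 4 + 1 = 13
D -> H -> G -> E: 8 + 3 + 2 = 13
D -> H -> I -> E: 8 + 2 + 9 = 19
D -> I -> E: 7 + 9 = 16
D -> G -> E: 9 + 2 = 11
Best route has total 11.

11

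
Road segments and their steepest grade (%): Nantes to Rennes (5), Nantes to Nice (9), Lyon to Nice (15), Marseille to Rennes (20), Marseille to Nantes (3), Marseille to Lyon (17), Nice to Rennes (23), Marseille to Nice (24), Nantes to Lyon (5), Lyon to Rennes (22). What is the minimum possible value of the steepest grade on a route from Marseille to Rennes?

5

Comparing a few candidate routes:
Marseille -> Nantes -> Rennes: max(3, 5) = 5
Marseille -> Rennes: max(20) = 20
Marseille -> Lyon -> Nantes -> Rennes: max(17, 5, 5) = 17
Marseille -> Lyon -> Nice -> Nantes -> Rennes: max(17, 15, 9, 5) = 17
Best route has worst link 5%.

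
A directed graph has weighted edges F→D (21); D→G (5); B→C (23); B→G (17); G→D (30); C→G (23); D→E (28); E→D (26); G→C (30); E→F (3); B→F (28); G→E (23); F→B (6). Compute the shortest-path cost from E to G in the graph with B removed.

29

Paths from E to G avoiding B:
E→D→G: 26 + 5 = 31
E→F→D→G: 3 + 21 + 5 = 29
Best route has total 29.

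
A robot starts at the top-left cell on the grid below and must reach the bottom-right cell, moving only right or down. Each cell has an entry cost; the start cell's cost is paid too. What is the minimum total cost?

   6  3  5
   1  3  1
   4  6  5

16

Best path: (0,0) -> (1,0) -> (1,1) -> (1,2) -> (2,2)
Cost: 6 + 1 + 3 + 1 + 5 = 16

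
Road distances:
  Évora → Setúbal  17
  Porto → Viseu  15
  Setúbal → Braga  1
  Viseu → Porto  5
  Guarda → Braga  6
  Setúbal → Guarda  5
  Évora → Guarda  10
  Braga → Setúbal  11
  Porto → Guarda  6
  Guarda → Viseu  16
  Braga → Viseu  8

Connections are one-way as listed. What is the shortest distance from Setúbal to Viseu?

Candidate routes:
Setúbal→Guarda→Viseu: 5 + 16 = 21
Setúbal→Braga→Viseu: 1 + 8 = 9
Setúbal→Guarda→Braga→Viseu: 5 + 6 + 8 = 19
Best route has total 9.

9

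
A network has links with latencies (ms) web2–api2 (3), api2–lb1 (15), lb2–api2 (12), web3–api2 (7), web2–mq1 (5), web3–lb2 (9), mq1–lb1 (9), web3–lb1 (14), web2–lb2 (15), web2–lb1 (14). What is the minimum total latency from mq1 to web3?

15

Comparing a few candidate routes:
mq1 - web2 - lb2 - web3: 5 + 15 + 9 = 29
mq1 - web2 - api2 - web3: 5 + 3 + 7 = 15
mq1 - lb1 - web3: 9 + 14 = 23
The minimum is 15 ms.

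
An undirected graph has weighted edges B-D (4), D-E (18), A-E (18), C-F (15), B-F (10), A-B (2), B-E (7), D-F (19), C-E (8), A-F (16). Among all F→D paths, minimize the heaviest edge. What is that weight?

Checking several routes:
F - C - E - B - D: max(15, 8, 7, 4) = 15
F - B - D: max(10, 4) = 10
F - A - B - D: max(16, 2, 4) = 16
F - A - E - D: max(16, 18, 18) = 18
Best route has worst link 10.

10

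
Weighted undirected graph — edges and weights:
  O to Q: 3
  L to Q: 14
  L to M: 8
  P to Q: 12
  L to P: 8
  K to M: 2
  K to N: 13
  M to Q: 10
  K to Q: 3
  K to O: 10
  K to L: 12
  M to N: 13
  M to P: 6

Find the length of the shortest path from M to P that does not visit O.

Checking several routes:
M→K→Q→P: 2 + 3 + 12 = 17
M→L→P: 8 + 8 = 16
M→P: 6
Best route has total 6.

6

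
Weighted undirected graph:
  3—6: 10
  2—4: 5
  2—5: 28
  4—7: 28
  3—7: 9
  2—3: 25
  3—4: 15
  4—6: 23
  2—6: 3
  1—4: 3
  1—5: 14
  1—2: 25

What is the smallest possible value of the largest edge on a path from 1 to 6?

Comparing a few candidate routes:
1 -> 4 -> 3 -> 6: max(3, 15, 10) = 15
1 -> 2 -> 4 -> 6: max(25, 5, 23) = 25
1 -> 2 -> 4 -> 3 -> 6: max(25, 5, 15, 10) = 25
1 -> 4 -> 6: max(3, 23) = 23
1 -> 2 -> 6: max(25, 3) = 25
1 -> 4 -> 2 -> 6: max(3, 5, 3) = 5
Best route has worst link 5.

5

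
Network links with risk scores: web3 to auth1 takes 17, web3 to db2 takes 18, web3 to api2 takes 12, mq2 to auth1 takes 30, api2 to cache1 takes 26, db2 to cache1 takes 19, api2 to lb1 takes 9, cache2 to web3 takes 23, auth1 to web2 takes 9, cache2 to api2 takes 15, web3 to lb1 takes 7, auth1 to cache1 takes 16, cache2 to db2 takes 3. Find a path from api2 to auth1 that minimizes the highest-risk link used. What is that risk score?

A few of the api2→auth1 routes:
api2 -> cache2 -> db2 -> web3 -> auth1: max(15, 3, 18, 17) = 18
api2 -> web3 -> auth1: max(12, 17) = 17
api2 -> lb1 -> web3 -> auth1: max(9, 7, 17) = 17
The minimum achievable maximum is 17.

17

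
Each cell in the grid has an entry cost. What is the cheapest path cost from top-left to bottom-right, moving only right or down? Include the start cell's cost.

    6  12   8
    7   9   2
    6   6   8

32

Take [0,0] → [1,0] → [1,1] → [1,2] → [2,2] for a total of 6 + 7 + 9 + 2 + 8 = 32.
(Top row then right column would cost 36.)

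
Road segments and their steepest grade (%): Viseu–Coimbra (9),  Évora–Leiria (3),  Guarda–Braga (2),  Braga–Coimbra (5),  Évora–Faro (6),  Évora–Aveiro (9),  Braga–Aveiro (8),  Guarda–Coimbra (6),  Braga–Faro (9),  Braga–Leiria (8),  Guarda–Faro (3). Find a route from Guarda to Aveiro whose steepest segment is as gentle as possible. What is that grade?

A few of the Guarda→Aveiro routes:
Guarda→Braga→Aveiro: max(2, 8) = 8
Guarda→Faro→Évora→Leiria→Braga→Aveiro: max(3, 6, 3, 8, 8) = 8
Guarda→Coimbra→Braga→Aveiro: max(6, 5, 8) = 8
Smallest bottleneck: 8%.

8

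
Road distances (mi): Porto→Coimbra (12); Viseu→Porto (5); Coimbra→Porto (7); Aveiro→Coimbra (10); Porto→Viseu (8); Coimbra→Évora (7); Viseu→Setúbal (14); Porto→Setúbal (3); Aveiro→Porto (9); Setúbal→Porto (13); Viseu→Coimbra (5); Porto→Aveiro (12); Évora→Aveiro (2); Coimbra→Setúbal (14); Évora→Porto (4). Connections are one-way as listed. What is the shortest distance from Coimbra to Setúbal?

10

A few of the Coimbra→Setúbal routes:
Coimbra → Setúbal: 14
Coimbra → Évora → Porto → Viseu → Setúbal: 7 + 4 + 8 + 14 = 33
Coimbra → Évora → Aveiro → Porto → Setúbal: 7 + 2 + 9 + 3 = 21
Coimbra → Évora → Porto → Setúbal: 7 + 4 + 3 = 14
Coimbra → Porto → Viseu → Setúbal: 7 + 8 + 14 = 29
Coimbra → Porto → Setúbal: 7 + 3 = 10
Best route has total 10 mi.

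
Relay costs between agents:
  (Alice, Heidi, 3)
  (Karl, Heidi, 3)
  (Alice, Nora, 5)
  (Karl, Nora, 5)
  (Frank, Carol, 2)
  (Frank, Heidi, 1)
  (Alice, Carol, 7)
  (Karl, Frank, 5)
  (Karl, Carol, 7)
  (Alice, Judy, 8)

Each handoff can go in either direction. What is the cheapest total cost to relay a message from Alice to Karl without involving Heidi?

10

Candidate routes:
Alice - Carol - Karl: 7 + 7 = 14
Alice - Nora - Karl: 5 + 5 = 10
Alice - Carol - Frank - Karl: 7 + 2 + 5 = 14
The minimum is 10.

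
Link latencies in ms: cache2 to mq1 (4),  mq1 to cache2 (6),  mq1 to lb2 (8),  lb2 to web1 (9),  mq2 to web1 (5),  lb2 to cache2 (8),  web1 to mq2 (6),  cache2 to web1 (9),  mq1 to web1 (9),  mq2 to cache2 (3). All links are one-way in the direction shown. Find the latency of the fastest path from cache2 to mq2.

Routes from cache2 to mq2:
cache2-mq1-lb2-web1-mq2: 4 + 8 + 9 + 6 = 27
cache2-web1-mq2: 9 + 6 = 15
cache2-mq1-web1-mq2: 4 + 9 + 6 = 19
Shortest: 15 ms.

15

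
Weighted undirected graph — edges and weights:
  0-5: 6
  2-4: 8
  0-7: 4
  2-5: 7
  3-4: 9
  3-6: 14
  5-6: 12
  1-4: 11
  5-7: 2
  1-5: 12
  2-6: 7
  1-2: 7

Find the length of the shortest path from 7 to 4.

17

A few of the 7→4 routes:
7 - 0 - 5 - 2 - 4: 4 + 6 + 7 + 8 = 25
7 - 5 - 2 - 4: 2 + 7 + 8 = 17
7 - 5 - 1 - 4: 2 + 12 + 11 = 25
7 - 5 - 2 - 1 - 4: 2 + 7 + 7 + 11 = 27
Shortest: 17.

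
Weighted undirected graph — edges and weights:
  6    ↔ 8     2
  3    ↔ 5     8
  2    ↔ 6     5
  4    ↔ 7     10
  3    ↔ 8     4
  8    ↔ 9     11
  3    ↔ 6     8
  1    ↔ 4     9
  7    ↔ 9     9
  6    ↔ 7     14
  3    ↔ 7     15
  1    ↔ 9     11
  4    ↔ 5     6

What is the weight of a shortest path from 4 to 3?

Comparing a few candidate routes:
4 → 7 → 6 → 3: 10 + 14 + 8 = 32
4 → 7 → 6 → 8 → 3: 10 + 14 + 2 + 4 = 30
4 → 7 → 3: 10 + 15 = 25
4 → 7 → 9 → 8 → 3: 10 + 9 + 11 + 4 = 34
4 → 5 → 3: 6 + 8 = 14
Best route has total 14.

14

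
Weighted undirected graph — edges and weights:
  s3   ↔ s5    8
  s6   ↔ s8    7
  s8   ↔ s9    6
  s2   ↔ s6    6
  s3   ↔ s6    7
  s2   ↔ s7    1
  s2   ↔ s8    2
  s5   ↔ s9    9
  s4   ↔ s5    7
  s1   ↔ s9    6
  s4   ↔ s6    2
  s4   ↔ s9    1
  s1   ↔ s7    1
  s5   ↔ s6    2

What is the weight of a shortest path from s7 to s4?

8

A few of the s7→s4 routes:
s7→s2→s8→s6→s4: 1 + 2 + 7 + 2 = 12
s7→s2→s8→s9→s4: 1 + 2 + 6 + 1 = 10
s7→s1→s9→s4: 1 + 6 + 1 = 8
s7→s2→s6→s4: 1 + 6 + 2 = 9
s7→s2→s6→s5→s4: 1 + 6 + 2 + 7 = 16
The minimum is 8.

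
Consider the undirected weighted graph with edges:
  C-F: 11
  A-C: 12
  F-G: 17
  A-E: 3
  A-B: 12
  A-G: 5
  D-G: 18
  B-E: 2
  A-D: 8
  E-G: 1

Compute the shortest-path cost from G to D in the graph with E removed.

Routes from G to D avoiding E:
G-D: 18
G-F-C-A-D: 17 + 11 + 12 + 8 = 48
G-A-D: 5 + 8 = 13
Best route has total 13.

13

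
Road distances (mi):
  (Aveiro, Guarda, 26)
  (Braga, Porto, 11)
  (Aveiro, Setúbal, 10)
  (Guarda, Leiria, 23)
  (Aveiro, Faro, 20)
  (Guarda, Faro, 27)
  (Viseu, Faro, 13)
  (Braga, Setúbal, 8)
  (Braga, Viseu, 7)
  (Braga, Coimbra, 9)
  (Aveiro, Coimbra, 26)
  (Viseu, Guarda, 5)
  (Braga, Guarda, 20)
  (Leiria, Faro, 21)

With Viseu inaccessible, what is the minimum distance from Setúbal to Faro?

30

A few of the Setúbal→Faro routes:
Setúbal→Aveiro→Guarda→Faro: 10 + 26 + 27 = 63
Setúbal→Aveiro→Faro: 10 + 20 = 30
Setúbal→Braga→Coimbra→Aveiro→Faro: 8 + 9 + 26 + 20 = 63
Setúbal→Braga→Guarda→Leiria→Faro: 8 + 20 + 23 + 21 = 72
Setúbal→Braga→Guarda→Faro: 8 + 20 + 27 = 55
Best route has total 30 mi.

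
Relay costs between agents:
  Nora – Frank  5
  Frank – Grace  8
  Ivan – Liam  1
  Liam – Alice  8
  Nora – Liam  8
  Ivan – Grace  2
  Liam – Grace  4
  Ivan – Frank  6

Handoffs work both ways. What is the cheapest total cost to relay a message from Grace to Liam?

A few of the Grace→Liam routes:
Grace - Frank - Ivan - Liam: 8 + 6 + 1 = 15
Grace - Liam: 4
Grace - Ivan - Liam: 2 + 1 = 3
The minimum is 3.

3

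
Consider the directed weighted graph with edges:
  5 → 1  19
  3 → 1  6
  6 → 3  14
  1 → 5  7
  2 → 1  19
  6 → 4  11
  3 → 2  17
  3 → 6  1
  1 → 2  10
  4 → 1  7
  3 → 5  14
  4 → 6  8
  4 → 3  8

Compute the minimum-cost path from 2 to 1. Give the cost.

19

Candidate routes:
2 → 1: 19
Shortest: 19.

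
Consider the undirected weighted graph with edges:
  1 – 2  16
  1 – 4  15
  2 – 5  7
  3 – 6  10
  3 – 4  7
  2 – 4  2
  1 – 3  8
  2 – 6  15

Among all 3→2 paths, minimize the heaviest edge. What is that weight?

7

Routes from 3 to 2:
3-1-4-2: max(8, 15, 2) = 15
3-4-2: max(7, 2) = 7
3-1-2: max(8, 16) = 16
3-4-1-2: max(7, 15, 16) = 16
3-6-2: max(10, 15) = 15
The minimum achievable maximum is 7.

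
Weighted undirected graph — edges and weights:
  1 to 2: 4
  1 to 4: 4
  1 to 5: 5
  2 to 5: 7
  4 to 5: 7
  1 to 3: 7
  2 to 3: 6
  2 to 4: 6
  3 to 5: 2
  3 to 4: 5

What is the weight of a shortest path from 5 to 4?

Some routes from 5 to 4:
5→1→4: 5 + 4 = 9
5→4: 7
5→3→4: 2 + 5 = 7
5→3→2→4: 2 + 6 + 6 = 14
5→3→1→4: 2 + 7 + 4 = 13
5→2→4: 7 + 6 = 13
Shortest: 7.

7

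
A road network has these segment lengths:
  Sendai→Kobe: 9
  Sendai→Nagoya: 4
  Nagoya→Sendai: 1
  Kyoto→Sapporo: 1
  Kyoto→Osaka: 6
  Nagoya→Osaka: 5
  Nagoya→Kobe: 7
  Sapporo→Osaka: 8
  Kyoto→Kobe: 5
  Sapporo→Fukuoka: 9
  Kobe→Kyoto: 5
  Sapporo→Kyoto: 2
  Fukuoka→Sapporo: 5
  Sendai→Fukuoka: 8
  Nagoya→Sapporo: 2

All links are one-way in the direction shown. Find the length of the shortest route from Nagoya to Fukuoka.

Checking several routes:
Nagoya -> Kobe -> Kyoto -> Sapporo -> Fukuoka: 7 + 5 + 1 + 9 = 22
Nagoya -> Sapporo -> Fukuoka: 2 + 9 = 11
Nagoya -> Sendai -> Fukuoka: 1 + 8 = 9
Best route has total 9.

9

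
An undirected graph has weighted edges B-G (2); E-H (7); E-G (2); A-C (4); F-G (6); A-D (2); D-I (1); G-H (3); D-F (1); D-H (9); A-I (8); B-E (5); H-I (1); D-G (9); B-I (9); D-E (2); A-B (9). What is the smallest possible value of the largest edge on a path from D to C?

4

Comparing a few candidate routes:
D - F - G - E - H - I - A - C: max(1, 6, 2, 7, 1, 8, 4) = 8
D - A - C: max(2, 4) = 4
D - F - G - H - I - A - C: max(1, 6, 3, 1, 8, 4) = 8
D - F - G - B - E - H - I - A - C: max(1, 6, 2, 5, 7, 1, 8, 4) = 8
D - I - A - C: max(1, 8, 4) = 8
The minimum achievable maximum is 4.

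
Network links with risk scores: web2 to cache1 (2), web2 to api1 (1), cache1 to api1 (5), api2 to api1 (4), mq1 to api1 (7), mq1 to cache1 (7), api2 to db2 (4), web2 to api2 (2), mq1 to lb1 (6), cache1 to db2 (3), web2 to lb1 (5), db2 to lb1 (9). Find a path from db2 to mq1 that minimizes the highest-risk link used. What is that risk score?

6

A few of the db2→mq1 routes:
db2→cache1→api1→api2→web2→lb1→mq1: max(3, 5, 4, 2, 5, 6) = 6
db2→cache1→api1→web2→lb1→mq1: max(3, 5, 1, 5, 6) = 6
db2→cache1→web2→lb1→mq1: max(3, 2, 5, 6) = 6
db2→api2→web2→lb1→mq1: max(4, 2, 5, 6) = 6
Smallest bottleneck: 6.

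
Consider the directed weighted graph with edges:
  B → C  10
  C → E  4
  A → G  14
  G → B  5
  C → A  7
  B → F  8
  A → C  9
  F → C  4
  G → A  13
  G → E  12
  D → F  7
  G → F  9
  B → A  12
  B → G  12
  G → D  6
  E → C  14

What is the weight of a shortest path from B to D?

Candidate routes:
B -> C -> A -> G -> D: 10 + 7 + 14 + 6 = 37
B -> G -> D: 12 + 6 = 18
B -> F -> C -> A -> G -> D: 8 + 4 + 7 + 14 + 6 = 39
B -> A -> G -> D: 12 + 14 + 6 = 32
Shortest: 18.

18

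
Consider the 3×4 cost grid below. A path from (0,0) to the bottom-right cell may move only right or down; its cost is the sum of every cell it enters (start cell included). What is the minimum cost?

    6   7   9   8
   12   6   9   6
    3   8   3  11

41

Best path: (0,0)→(0,1)→(1,1)→(2,1)→(2,2)→(2,3)
Cost: 6 + 7 + 6 + 8 + 3 + 11 = 41
(Top row then right column would cost 47.)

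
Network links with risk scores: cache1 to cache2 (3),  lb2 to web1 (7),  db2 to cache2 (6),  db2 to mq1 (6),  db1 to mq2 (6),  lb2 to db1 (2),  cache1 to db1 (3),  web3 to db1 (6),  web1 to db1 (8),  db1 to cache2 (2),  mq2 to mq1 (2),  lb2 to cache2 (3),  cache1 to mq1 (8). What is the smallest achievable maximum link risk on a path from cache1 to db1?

3

A few of the cache1→db1 routes:
cache1-cache2-lb2-db1: max(3, 3, 2) = 3
cache1-cache2-db1: max(3, 2) = 3
cache1-db1: max(3) = 3
Best route has worst link 3.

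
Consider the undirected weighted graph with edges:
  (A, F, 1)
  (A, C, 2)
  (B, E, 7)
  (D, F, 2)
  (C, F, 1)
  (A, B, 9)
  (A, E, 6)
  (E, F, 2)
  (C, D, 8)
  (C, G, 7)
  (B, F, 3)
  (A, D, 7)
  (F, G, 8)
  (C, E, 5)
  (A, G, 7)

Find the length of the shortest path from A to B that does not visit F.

Routes from A to B avoiding F:
A → E → B: 6 + 7 = 13
A → C → E → B: 2 + 5 + 7 = 14
A → B: 9
A → D → C → E → B: 7 + 8 + 5 + 7 = 27
A → G → C → E → B: 7 + 7 + 5 + 7 = 26
Best route has total 9.

9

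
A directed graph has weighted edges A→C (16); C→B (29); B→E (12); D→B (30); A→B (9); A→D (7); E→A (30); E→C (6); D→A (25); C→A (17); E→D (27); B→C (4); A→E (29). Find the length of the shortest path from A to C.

Checking several routes:
A -> B -> E -> C: 9 + 12 + 6 = 27
A -> C: 16
A -> E -> C: 29 + 6 = 35
A -> B -> C: 9 + 4 = 13
The minimum is 13.

13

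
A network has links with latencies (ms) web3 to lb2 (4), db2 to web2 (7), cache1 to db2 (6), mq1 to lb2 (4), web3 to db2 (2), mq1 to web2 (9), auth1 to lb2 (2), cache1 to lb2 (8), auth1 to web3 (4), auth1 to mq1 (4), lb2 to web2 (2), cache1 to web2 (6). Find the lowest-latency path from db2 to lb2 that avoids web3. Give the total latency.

9

A few of the db2→lb2 routes:
db2→cache1→lb2: 6 + 8 = 14
db2→web2→lb2: 7 + 2 = 9
db2→web2→mq1→lb2: 7 + 9 + 4 = 20
db2→web2→cache1→lb2: 7 + 6 + 8 = 21
db2→cache1→web2→lb2: 6 + 6 + 2 = 14
Best route has total 9 ms.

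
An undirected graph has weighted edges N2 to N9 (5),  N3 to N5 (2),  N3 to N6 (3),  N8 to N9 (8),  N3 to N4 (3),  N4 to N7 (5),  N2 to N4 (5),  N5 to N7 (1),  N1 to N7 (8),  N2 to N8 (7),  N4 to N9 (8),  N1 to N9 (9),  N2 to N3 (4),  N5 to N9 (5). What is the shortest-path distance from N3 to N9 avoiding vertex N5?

9

Some routes from N3 to N9 avoiding N5:
N3 → N4 → N2 → N9: 3 + 5 + 5 = 13
N3 → N4 → N9: 3 + 8 = 11
N3 → N2 → N9: 4 + 5 = 9
The minimum is 9.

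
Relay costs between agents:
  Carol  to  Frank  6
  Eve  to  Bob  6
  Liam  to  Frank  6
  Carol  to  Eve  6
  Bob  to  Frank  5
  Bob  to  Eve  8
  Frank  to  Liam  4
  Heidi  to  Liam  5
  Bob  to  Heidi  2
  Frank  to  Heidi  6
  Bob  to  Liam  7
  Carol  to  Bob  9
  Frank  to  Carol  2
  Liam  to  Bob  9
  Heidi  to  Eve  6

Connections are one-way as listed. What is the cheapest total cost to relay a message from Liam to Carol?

Paths from Liam to Carol:
Liam - Frank - Carol: 6 + 2 = 8
Liam - Bob - Frank - Carol: 9 + 5 + 2 = 16
The minimum is 8.

8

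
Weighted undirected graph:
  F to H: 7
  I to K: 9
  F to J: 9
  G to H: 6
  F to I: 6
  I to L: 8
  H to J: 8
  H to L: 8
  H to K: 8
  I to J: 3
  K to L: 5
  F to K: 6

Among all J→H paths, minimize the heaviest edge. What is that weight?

7

Checking several routes:
J -> I -> L -> K -> F -> H: max(3, 8, 5, 6, 7) = 8
J -> I -> F -> K -> H: max(3, 6, 6, 8) = 8
J -> H: max(8) = 8
J -> I -> F -> K -> L -> H: max(3, 6, 6, 5, 8) = 8
J -> I -> F -> H: max(3, 6, 7) = 7
J -> I -> L -> H: max(3, 8, 8) = 8
Best route has worst link 7.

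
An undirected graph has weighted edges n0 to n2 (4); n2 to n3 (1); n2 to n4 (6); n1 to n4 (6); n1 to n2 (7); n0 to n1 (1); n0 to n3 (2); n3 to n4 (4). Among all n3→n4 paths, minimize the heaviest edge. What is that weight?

Some routes from n3 to n4:
n3→n4: max(4) = 4
n3→n0→n1→n4: max(2, 1, 6) = 6
n3→n0→n2→n4: max(2, 4, 6) = 6
Best route has worst link 4.

4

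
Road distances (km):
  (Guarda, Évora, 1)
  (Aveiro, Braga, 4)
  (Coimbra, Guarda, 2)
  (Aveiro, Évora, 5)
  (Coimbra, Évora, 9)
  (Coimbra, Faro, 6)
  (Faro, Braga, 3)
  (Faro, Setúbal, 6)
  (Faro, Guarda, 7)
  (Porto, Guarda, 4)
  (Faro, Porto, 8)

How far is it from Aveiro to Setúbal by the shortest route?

Comparing a few candidate routes:
Aveiro→Évora→Guarda→Faro→Setúbal: 5 + 1 + 7 + 6 = 19
Aveiro→Évora→Guarda→Coimbra→Faro→Setúbal: 5 + 1 + 2 + 6 + 6 = 20
Aveiro→Braga→Faro→Setúbal: 4 + 3 + 6 = 13
Best route has total 13 km.

13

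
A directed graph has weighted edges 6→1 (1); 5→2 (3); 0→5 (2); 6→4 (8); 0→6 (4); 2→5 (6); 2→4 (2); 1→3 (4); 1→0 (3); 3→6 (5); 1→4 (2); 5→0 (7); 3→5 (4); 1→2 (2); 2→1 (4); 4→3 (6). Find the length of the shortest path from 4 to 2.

13

Paths from 4 to 2:
4 - 3 - 6 - 1 - 2: 6 + 5 + 1 + 2 = 14
4 - 3 - 6 - 1 - 0 - 5 - 2: 6 + 5 + 1 + 3 + 2 + 3 = 20
4 - 3 - 5 - 0 - 6 - 1 - 2: 6 + 4 + 7 + 4 + 1 + 2 = 24
4 - 3 - 5 - 2: 6 + 4 + 3 = 13
Shortest: 13.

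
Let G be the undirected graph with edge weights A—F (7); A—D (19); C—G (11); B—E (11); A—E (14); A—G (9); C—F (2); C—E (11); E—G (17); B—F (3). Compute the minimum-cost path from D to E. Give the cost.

Some routes from D to E:
D - A - F - C - E: 19 + 7 + 2 + 11 = 39
D - A - F - B - E: 19 + 7 + 3 + 11 = 40
D - A - E: 19 + 14 = 33
D - A - G - E: 19 + 9 + 17 = 45
Best route has total 33.

33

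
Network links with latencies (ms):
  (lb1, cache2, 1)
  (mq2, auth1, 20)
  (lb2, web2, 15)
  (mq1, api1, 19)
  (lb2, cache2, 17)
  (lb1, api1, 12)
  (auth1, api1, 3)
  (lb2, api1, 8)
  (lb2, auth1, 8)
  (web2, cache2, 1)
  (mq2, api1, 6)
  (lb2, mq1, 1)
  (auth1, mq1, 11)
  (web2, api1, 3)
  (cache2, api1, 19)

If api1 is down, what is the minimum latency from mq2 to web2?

Paths from mq2 to web2 avoiding api1:
mq2 - auth1 - mq1 - lb2 - cache2 - web2: 20 + 11 + 1 + 17 + 1 = 50
mq2 - auth1 - lb2 - web2: 20 + 8 + 15 = 43
mq2 - auth1 - lb2 - cache2 - web2: 20 + 8 + 17 + 1 = 46
mq2 - auth1 - mq1 - lb2 - web2: 20 + 11 + 1 + 15 = 47
The minimum is 43 ms.

43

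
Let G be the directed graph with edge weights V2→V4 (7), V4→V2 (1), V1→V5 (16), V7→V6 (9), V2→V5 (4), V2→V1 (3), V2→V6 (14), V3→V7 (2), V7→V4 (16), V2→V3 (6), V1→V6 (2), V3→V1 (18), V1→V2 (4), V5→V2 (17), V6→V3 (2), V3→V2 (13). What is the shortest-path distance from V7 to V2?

17

Candidate routes:
V7 - V6 - V3 - V2: 9 + 2 + 13 = 24
V7 - V6 - V3 - V1 - V2: 9 + 2 + 18 + 4 = 33
V7 - V4 - V2: 16 + 1 = 17
V7 - V6 - V3 - V1 - V5 - V2: 9 + 2 + 18 + 16 + 17 = 62
Best route has total 17.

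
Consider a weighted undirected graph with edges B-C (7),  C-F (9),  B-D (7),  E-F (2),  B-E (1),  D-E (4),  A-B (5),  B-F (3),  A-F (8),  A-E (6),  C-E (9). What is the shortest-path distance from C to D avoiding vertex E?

Candidate routes:
C → B → D: 7 + 7 = 14
C → F → B → D: 9 + 3 + 7 = 19
C → F → A → B → D: 9 + 8 + 5 + 7 = 29
Best route has total 14.

14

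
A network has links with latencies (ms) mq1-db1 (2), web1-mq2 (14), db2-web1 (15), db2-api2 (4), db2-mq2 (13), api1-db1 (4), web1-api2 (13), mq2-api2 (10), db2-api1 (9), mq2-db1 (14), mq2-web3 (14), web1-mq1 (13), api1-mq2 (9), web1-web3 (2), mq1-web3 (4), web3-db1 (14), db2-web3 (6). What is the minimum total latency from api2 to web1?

12

A few of the api2→web1 routes:
api2-db2-web1: 4 + 15 = 19
api2-db2-web3-web1: 4 + 6 + 2 = 12
api2-mq2-web1: 10 + 14 = 24
api2-db2-api1-db1-mq1-web3-web1: 4 + 9 + 4 + 2 + 4 + 2 = 25
api2-web1: 13
Shortest: 12 ms.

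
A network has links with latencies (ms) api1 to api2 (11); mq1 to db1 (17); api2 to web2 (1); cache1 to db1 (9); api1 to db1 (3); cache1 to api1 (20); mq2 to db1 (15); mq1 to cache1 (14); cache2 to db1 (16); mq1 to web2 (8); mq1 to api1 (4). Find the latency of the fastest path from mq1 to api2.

9

Some routes from mq1 to api2:
mq1 - db1 - api1 - api2: 17 + 3 + 11 = 31
mq1 - web2 - api2: 8 + 1 = 9
mq1 - api1 - api2: 4 + 11 = 15
Shortest: 9 ms.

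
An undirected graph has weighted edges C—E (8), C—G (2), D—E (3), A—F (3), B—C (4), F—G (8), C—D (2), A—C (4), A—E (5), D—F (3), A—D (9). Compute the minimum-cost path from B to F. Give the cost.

A few of the B→F routes:
B→C→D→E→A→F: 4 + 2 + 3 + 5 + 3 = 17
B→C→D→F: 4 + 2 + 3 = 9
B→C→D→A→F: 4 + 2 + 9 + 3 = 18
B→C→G→F: 4 + 2 + 8 = 14
B→C→A→F: 4 + 4 + 3 = 11
The minimum is 9.

9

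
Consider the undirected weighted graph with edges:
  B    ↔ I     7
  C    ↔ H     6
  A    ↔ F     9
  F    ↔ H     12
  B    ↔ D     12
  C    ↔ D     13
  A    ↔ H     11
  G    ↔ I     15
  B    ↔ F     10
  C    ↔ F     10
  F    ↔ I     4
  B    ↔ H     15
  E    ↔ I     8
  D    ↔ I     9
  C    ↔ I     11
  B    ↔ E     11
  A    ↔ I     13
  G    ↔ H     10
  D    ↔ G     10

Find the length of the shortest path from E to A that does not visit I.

Some routes from E to A avoiding I:
E→B→F→C→H→A: 11 + 10 + 10 + 6 + 11 = 48
E→B→F→H→A: 11 + 10 + 12 + 11 = 44
E→B→H→F→A: 11 + 15 + 12 + 9 = 47
E→B→H→A: 11 + 15 + 11 = 37
E→B→F→A: 11 + 10 + 9 = 30
Shortest: 30.

30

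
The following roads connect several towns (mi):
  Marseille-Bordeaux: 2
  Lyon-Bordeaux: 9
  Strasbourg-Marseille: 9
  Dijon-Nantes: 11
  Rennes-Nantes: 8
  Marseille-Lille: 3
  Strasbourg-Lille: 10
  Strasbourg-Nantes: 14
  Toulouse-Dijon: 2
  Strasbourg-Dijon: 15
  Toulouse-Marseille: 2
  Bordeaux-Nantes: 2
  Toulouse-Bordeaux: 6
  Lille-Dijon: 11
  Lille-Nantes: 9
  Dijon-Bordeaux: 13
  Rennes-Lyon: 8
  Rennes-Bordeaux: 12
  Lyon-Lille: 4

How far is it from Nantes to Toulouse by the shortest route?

Some routes from Nantes to Toulouse:
Nantes - Dijon - Toulouse: 11 + 2 = 13
Nantes - Bordeaux - Marseille - Toulouse: 2 + 2 + 2 = 6
Nantes - Bordeaux - Toulouse: 2 + 6 = 8
Best route has total 6 mi.

6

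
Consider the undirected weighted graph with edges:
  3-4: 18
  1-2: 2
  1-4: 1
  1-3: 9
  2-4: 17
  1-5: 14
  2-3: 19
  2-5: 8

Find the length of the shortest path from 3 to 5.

Some routes from 3 to 5:
3 → 1 → 5: 9 + 14 = 23
3 → 1 → 2 → 5: 9 + 2 + 8 = 19
3 → 2 → 5: 19 + 8 = 27
The minimum is 19.

19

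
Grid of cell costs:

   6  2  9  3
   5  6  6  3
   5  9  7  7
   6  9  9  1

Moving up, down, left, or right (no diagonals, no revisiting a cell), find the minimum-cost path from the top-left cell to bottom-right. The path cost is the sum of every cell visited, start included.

31

One optimal route is r0c0→r0c1→r0c2→r0c3→r1c3→r2c3→r3c3.
Its cost is 6 + 2 + 9 + 3 + 3 + 7 + 1 = 31.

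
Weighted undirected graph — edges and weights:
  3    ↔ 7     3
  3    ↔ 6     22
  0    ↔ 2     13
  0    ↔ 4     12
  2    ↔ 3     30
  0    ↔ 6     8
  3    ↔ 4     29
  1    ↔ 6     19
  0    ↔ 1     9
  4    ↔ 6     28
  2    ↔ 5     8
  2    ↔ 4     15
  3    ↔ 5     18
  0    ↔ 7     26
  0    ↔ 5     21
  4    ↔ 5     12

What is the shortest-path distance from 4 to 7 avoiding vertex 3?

A few of the 4→7 routes:
4 - 2 - 0 - 7: 15 + 13 + 26 = 54
4 - 5 - 0 - 7: 12 + 21 + 26 = 59
4 - 0 - 7: 12 + 26 = 38
4 - 5 - 2 - 0 - 7: 12 + 8 + 13 + 26 = 59
The minimum is 38.

38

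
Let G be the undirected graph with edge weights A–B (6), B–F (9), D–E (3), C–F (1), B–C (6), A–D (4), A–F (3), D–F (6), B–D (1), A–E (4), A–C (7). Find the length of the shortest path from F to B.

A few of the F→B routes:
F→D→B: 6 + 1 = 7
F→A→D→B: 3 + 4 + 1 = 8
F→C→B: 1 + 6 = 7
The minimum is 7.

7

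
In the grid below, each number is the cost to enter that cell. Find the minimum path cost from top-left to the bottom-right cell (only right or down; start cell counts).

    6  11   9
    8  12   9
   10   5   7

36

One optimal route is [0,0] [1,0] [2,0] [2,1] [2,2].
Its cost is 6 + 8 + 10 + 5 + 7 = 36.
(Top row then right column would cost 42.)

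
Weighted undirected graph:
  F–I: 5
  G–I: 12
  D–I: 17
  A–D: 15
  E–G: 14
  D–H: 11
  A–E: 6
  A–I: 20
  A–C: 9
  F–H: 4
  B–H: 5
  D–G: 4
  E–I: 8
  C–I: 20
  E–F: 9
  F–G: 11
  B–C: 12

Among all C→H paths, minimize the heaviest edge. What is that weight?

9

Checking several routes:
C → A → E → F → H: max(9, 6, 9, 4) = 9
C → A → E → I → F → H: max(9, 6, 8, 5, 4) = 9
C → A → E → F → G → D → H: max(9, 6, 9, 11, 4, 11) = 11
Best route has worst link 9.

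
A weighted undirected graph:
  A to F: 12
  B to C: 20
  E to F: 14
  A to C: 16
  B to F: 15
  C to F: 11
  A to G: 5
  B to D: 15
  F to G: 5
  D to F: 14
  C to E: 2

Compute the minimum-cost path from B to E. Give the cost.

22

Checking several routes:
B → F → E: 15 + 14 = 29
B → F → G → A → C → E: 15 + 5 + 5 + 16 + 2 = 43
B → F → C → E: 15 + 11 + 2 = 28
B → D → F → C → E: 15 + 14 + 11 + 2 = 42
B → C → E: 20 + 2 = 22
Shortest: 22.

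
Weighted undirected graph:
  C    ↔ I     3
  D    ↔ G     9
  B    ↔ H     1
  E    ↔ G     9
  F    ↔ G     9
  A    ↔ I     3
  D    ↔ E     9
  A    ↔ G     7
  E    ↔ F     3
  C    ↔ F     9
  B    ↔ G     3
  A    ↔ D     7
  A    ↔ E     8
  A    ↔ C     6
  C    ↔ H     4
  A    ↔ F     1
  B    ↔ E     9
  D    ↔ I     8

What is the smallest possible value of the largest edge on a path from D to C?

7

Comparing a few candidate routes:
D → I → A → C: max(8, 3, 6) = 8
D → A → C: max(7, 6) = 7
D → A → G → B → H → C: max(7, 7, 3, 1, 4) = 7
D → I → A → G → B → H → C: max(8, 3, 7, 3, 1, 4) = 8
D → A → I → C: max(7, 3, 3) = 7
The minimum achievable maximum is 7.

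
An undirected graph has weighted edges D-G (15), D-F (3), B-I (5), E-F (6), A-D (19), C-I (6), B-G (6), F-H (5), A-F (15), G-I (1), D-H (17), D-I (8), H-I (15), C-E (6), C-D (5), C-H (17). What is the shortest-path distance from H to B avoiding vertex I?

A few of the H→B routes:
H-C-D-G-B: 17 + 5 + 15 + 6 = 43
H-F-E-C-D-G-B: 5 + 6 + 6 + 5 + 15 + 6 = 43
H-D-G-B: 17 + 15 + 6 = 38
H-F-D-G-B: 5 + 3 + 15 + 6 = 29
Shortest: 29.

29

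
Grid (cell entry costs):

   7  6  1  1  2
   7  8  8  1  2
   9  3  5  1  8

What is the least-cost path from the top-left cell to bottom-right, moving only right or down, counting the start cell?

Path (0,0) -> (0,1) -> (0,2) -> (0,3) -> (1,3) -> (2,3) -> (2,4): 7 + 6 + 1 + 1 + 1 + 1 + 8 = 25.
(Top row then right column would cost 27.)

25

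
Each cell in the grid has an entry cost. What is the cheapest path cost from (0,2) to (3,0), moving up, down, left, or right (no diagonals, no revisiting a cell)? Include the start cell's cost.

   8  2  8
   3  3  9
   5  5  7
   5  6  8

Best path: [0,2] → [0,1] → [1,1] → [1,0] → [2,0] → [3,0]
Cost: 8 + 2 + 3 + 3 + 5 + 5 = 26

26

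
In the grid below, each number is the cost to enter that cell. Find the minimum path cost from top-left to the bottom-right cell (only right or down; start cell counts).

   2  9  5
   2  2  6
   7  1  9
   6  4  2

Best path: r0c0 r1c0 r1c1 r2c1 r3c1 r3c2
Cost: 2 + 2 + 2 + 1 + 4 + 2 = 13
For comparison, the top-then-right route costs 33.

13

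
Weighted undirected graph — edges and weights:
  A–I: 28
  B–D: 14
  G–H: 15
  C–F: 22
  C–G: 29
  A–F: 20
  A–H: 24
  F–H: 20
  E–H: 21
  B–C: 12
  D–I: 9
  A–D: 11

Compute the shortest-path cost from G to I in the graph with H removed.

64

Candidate routes:
G→C→B→D→A→I: 29 + 12 + 14 + 11 + 28 = 94
G→C→B→D→I: 29 + 12 + 14 + 9 = 64
G→C→F→A→D→I: 29 + 22 + 20 + 11 + 9 = 91
G→C→F→A→I: 29 + 22 + 20 + 28 = 99
Best route has total 64.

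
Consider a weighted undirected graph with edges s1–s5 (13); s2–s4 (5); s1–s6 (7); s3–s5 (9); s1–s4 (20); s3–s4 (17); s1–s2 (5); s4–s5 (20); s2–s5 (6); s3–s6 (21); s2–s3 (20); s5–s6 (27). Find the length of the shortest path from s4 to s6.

17

Checking several routes:
s4 → s2 → s5 → s6: 5 + 6 + 27 = 38
s4 → s3 → s6: 17 + 21 = 38
s4 → s5 → s2 → s1 → s6: 20 + 6 + 5 + 7 = 38
s4 → s1 → s6: 20 + 7 = 27
s4 → s2 → s5 → s1 → s6: 5 + 6 + 13 + 7 = 31
s4 → s2 → s1 → s6: 5 + 5 + 7 = 17
The minimum is 17.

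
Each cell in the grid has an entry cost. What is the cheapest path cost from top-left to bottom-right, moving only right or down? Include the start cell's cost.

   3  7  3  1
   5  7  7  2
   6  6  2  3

Take (0,0) → (0,1) → (0,2) → (0,3) → (1,3) → (2,3) for a total of 3 + 7 + 3 + 1 + 2 + 3 = 19.

19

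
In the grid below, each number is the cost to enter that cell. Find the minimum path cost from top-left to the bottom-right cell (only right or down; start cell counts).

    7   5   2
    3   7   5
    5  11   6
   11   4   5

30

Path (0,0) -> (0,1) -> (0,2) -> (1,2) -> (2,2) -> (3,2): 7 + 5 + 2 + 5 + 6 + 5 = 30.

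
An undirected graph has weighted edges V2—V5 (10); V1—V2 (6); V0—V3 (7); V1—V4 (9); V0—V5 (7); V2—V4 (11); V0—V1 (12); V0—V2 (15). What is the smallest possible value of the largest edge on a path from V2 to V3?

10

Routes from V2 to V3:
V2→V5→V0→V3: max(10, 7, 7) = 10
V2→V0→V3: max(15, 7) = 15
V2→V4→V1→V0→V3: max(11, 9, 12, 7) = 12
V2→V1→V0→V3: max(6, 12, 7) = 12
Best route has worst link 10.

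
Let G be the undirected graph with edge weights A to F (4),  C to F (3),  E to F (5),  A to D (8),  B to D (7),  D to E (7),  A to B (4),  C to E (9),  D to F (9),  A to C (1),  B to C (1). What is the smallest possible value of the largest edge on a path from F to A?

A few of the F→A routes:
F-A: max(4) = 4
F-C-A: max(3, 1) = 3
F-E-D-B-C-A: max(5, 7, 7, 1, 1) = 7
F-C-B-A: max(3, 1, 4) = 4
Smallest bottleneck: 3.

3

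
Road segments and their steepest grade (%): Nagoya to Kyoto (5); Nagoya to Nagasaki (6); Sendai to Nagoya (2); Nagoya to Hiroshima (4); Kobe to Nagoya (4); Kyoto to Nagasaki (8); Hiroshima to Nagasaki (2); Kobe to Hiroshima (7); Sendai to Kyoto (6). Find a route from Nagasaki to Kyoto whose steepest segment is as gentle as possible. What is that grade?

Some routes from Nagasaki to Kyoto:
Nagasaki - Hiroshima - Kobe - Nagoya - Sendai - Kyoto: max(2, 7, 4, 2, 6) = 7
Nagasaki - Nagoya - Kyoto: max(6, 5) = 6
Nagasaki - Nagoya - Sendai - Kyoto: max(6, 2, 6) = 6
Nagasaki - Hiroshima - Kobe - Nagoya - Kyoto: max(2, 7, 4, 5) = 7
Nagasaki - Hiroshima - Nagoya - Sendai - Kyoto: max(2, 4, 2, 6) = 6
Nagasaki - Hiroshima - Nagoya - Kyoto: max(2, 4, 5) = 5
The minimum achievable maximum is 5%.

5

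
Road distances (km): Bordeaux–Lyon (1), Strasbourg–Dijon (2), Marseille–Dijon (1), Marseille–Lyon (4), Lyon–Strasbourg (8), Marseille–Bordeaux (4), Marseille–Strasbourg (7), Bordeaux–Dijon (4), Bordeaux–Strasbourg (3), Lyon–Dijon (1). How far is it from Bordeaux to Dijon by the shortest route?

A few of the Bordeaux→Dijon routes:
Bordeaux → Strasbourg → Dijon: 3 + 2 = 5
Bordeaux → Lyon → Dijon: 1 + 1 = 2
Bordeaux → Dijon: 4
Bordeaux → Marseille → Dijon: 4 + 1 = 5
The minimum is 2 km.

2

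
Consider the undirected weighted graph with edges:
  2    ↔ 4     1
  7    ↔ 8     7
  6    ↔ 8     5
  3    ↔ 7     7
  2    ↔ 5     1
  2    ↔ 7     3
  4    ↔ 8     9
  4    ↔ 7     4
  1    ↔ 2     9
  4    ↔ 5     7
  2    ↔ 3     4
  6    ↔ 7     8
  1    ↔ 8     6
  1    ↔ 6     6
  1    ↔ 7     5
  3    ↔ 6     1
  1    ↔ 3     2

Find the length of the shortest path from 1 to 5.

Some routes from 1 to 5:
1-7-2-5: 5 + 3 + 1 = 9
1-3-2-5: 2 + 4 + 1 = 7
1-2-5: 9 + 1 = 10
1-7-4-2-5: 5 + 4 + 1 + 1 = 11
Best route has total 7.

7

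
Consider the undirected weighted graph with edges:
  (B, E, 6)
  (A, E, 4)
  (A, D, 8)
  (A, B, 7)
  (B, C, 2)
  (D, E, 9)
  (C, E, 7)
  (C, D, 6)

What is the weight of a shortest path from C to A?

Some routes from C to A:
C -> B -> E -> A: 2 + 6 + 4 = 12
C -> B -> A: 2 + 7 = 9
C -> E -> A: 7 + 4 = 11
C -> D -> A: 6 + 8 = 14
C -> E -> B -> A: 7 + 6 + 7 = 20
C -> D -> E -> A: 6 + 9 + 4 = 19
Best route has total 9.

9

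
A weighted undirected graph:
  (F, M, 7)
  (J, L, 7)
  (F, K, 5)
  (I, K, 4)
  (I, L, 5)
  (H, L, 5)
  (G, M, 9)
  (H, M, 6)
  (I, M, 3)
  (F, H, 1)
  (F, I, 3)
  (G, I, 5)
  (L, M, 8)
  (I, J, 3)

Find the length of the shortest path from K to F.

5

Checking several routes:
K → I → M → H → F: 4 + 3 + 6 + 1 = 14
K → F: 5
K → I → F: 4 + 3 = 7
K → I → M → F: 4 + 3 + 7 = 14
Shortest: 5.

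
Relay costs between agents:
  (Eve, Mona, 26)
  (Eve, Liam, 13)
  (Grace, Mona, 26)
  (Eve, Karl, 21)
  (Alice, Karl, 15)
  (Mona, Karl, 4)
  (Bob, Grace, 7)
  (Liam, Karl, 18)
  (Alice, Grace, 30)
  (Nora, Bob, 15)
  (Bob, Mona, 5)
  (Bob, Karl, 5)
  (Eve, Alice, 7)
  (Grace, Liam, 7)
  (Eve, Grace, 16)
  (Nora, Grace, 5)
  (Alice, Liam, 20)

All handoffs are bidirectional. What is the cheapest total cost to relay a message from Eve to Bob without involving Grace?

26

Comparing a few candidate routes:
Eve→Mona→Bob: 26 + 5 = 31
Eve→Karl→Bob: 21 + 5 = 26
Eve→Alice→Karl→Mona→Bob: 7 + 15 + 4 + 5 = 31
Eve→Alice→Karl→Bob: 7 + 15 + 5 = 27
Eve→Mona→Karl→Bob: 26 + 4 + 5 = 35
Eve→Karl→Mona→Bob: 21 + 4 + 5 = 30
Best route has total 26.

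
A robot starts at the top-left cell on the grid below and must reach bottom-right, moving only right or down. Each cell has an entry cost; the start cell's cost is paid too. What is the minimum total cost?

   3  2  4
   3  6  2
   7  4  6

17

Cheapest: [0,0] → [0,1] → [0,2] → [1,2] → [2,2]
  3 + 2 + 4 + 2 + 6 = 17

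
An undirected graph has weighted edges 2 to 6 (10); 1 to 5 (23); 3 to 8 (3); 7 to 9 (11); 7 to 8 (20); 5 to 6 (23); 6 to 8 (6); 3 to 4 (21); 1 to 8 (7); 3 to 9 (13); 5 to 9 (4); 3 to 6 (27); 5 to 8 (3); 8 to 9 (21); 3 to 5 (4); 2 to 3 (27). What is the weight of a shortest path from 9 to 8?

Checking several routes:
9→5→3→8: 4 + 4 + 3 = 11
9→3→8: 13 + 3 = 16
9→3→5→8: 13 + 4 + 3 = 20
9→5→8: 4 + 3 = 7
The minimum is 7.

7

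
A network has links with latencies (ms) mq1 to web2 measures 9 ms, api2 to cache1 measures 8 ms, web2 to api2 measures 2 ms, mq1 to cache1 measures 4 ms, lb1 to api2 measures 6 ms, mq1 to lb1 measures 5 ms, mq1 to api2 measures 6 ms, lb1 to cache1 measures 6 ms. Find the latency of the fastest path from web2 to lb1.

A few of the web2→lb1 routes:
web2→mq1→lb1: 9 + 5 = 14
web2→api2→mq1→lb1: 2 + 6 + 5 = 13
web2→api2→cache1→lb1: 2 + 8 + 6 = 16
web2→api2→lb1: 2 + 6 = 8
Shortest: 8 ms.

8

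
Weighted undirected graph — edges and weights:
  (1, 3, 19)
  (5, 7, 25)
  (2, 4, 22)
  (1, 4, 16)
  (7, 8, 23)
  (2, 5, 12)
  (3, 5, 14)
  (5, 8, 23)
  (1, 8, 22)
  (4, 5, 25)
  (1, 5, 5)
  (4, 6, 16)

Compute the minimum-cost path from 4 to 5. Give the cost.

21

Checking several routes:
4 -> 1 -> 5: 16 + 5 = 21
4 -> 1 -> 3 -> 5: 16 + 19 + 14 = 49
4 -> 5: 25
4 -> 2 -> 5: 22 + 12 = 34
Shortest: 21.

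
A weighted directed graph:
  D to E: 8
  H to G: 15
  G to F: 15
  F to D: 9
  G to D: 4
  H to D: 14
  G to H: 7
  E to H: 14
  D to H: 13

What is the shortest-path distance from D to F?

Candidate routes:
D-H-G-F: 13 + 15 + 15 = 43
D-E-H-G-F: 8 + 14 + 15 + 15 = 52
Shortest: 43.

43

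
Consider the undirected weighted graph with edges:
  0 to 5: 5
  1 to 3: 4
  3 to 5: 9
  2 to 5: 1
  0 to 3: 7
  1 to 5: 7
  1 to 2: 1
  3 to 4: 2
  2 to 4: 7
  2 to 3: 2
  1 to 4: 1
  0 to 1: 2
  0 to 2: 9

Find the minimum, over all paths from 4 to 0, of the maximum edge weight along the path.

Checking several routes:
4 → 3 → 1 → 0: max(2, 4, 2) = 4
4 → 1 → 2 → 5 → 0: max(1, 1, 1, 5) = 5
4 → 1 → 0: max(1, 2) = 2
4 → 3 → 2 → 1 → 0: max(2, 2, 1, 2) = 2
4 → 3 → 1 → 2 → 5 → 0: max(2, 4, 1, 1, 5) = 5
4 → 1 → 3 → 2 → 5 → 0: max(1, 4, 2, 1, 5) = 5
Best route has worst link 2.

2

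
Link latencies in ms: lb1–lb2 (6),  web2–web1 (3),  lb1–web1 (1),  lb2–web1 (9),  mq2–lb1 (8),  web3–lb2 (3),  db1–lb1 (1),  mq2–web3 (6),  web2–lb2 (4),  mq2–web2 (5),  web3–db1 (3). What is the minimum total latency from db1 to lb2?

6

Comparing a few candidate routes:
db1 - web3 - lb2: 3 + 3 = 6
db1 - lb1 - mq2 - web3 - lb2: 1 + 8 + 6 + 3 = 18
db1 - lb1 - lb2: 1 + 6 = 7
db1 - lb1 - web1 - lb2: 1 + 1 + 9 = 11
db1 - lb1 - web1 - web2 - lb2: 1 + 1 + 3 + 4 = 9
db1 - web3 - mq2 - web2 - lb2: 3 + 6 + 5 + 4 = 18
Shortest: 6 ms.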